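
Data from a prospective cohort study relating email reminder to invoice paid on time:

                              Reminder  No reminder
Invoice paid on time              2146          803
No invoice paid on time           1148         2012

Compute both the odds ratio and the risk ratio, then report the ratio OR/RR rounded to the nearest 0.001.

Reading the table with exposure as columns: a = 2146 (Reminder, case), b = 1148 (Reminder, non-case), c = 803 (No reminder, case), d = 2012.
OR = (2146·2012)/(1148·803) = 4317752/921844 = 4.68382
Risk in exposed = 2146/3294 = 0.65149; risk in unexposed = 803/2815 = 0.28526; RR = 2.28386
OR/RR = 4.68382 / 2.28386 = 2.05084
The outcome is not rare, so the OR lies further from 1 than the RR.

2.051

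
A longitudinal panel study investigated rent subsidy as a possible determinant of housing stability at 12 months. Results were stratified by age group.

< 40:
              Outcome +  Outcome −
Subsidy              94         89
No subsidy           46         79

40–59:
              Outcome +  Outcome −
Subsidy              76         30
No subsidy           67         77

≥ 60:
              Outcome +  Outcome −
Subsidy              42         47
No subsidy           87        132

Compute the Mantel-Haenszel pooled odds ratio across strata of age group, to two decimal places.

1.89

OR_MH = Σ(aᵢdᵢ/nᵢ) / Σ(bᵢcᵢ/nᵢ), where nᵢ is the stratum total.
Stratum 1 (< 40): n = 308; a·d/n = 94·79/308 = 24.1104; b·c/n = 89·46/308 = 13.2922
Stratum 2 (40–59): n = 250; a·d/n = 76·77/250 = 23.4080; b·c/n = 30·67/250 = 8.0400
Stratum 3 (≥ 60): n = 308; a·d/n = 42·132/308 = 18.0000; b·c/n = 47·87/308 = 13.2760
OR_MH = (24.1104 + 23.4080 + 18.0000) / (13.2922 + 8.0400 + 13.2760) = 65.5184 / 34.6082 = 1.89315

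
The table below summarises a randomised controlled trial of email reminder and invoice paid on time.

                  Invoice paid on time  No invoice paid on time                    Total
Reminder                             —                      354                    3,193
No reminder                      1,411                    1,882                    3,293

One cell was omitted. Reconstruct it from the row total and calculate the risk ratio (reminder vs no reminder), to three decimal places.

2.075

The missing cell is in the exposed row: 3193 − 354 = 2839.
So a = 2839, b = 354, c = 1411, d = 1882.
RR = [a/(a+b)] / [c/(c+d)] = (2839/3193) / (1411/3293) = 0.88913/0.42848 = 2.07506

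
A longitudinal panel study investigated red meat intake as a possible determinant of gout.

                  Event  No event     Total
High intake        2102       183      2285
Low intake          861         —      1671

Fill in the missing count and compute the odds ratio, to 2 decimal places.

10.81

The missing cell is in the unexposed row: 1671 − 861 = 810.
So a = 2102, b = 183, c = 861, d = 810.
OR = (a·d)/(b·c) = (2102 × 810) / (183 × 861) = 1702620 / 157563 = 10.80596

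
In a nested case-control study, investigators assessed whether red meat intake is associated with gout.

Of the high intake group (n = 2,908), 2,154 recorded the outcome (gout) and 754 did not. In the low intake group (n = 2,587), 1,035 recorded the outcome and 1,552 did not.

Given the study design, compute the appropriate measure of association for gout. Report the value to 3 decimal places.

From the description: a = 2154, b = 754, c = 1035, d = 1552.
This is a nested case-control study: participants were sampled on outcome status, so risks in the source population cannot be estimated directly — relative risk is not valid here. The odds ratio is the appropriate measure.
OR = (a·d)/(b·c) = (2154 × 1552) / (754 × 1035) = 3343008 / 780390 = 4.28377

4.284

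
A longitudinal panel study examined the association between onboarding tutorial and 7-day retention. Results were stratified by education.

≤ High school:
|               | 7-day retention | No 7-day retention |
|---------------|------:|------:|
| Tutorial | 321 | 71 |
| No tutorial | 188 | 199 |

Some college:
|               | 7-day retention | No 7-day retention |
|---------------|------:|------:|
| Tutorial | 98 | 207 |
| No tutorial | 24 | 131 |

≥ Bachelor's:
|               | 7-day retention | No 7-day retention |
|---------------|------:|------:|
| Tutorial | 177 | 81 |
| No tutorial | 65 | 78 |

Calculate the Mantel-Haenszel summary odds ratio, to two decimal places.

OR_MH = Σ(aᵢdᵢ/nᵢ) / Σ(bᵢcᵢ/nᵢ), where nᵢ is the stratum total.
Stratum 1 (≤ High school): n = 779; a·d/n = 321·199/779 = 82.0013; b·c/n = 71·188/779 = 17.1348
Stratum 2 (Some college): n = 460; a·d/n = 98·131/460 = 27.9087; b·c/n = 207·24/460 = 10.8000
Stratum 3 (≥ Bachelor's): n = 401; a·d/n = 177·78/401 = 34.4289; b·c/n = 81·65/401 = 13.1297
OR_MH = (82.0013 + 27.9087 + 34.4289) / (17.1348 + 10.8000 + 13.1297) = 144.3389 / 41.0645 = 3.51493

3.51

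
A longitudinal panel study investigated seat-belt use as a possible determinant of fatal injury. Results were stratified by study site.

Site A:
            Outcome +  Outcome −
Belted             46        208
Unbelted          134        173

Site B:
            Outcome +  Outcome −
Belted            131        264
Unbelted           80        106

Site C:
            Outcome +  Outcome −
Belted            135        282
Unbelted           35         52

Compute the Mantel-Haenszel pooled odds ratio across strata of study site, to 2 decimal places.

OR_MH = Σ(aᵢdᵢ/nᵢ) / Σ(bᵢcᵢ/nᵢ), where nᵢ is the stratum total.
Stratum 1 (Site A): n = 561; a·d/n = 46·173/561 = 14.1854; b·c/n = 208·134/561 = 49.6827
Stratum 2 (Site B): n = 581; a·d/n = 131·106/581 = 23.9002; b·c/n = 264·80/581 = 36.3511
Stratum 3 (Site C): n = 504; a·d/n = 135·52/504 = 13.9286; b·c/n = 282·35/504 = 19.5833
OR_MH = (14.1854 + 23.9002 + 13.9286) / (49.6827 + 36.3511 + 19.5833) = 52.0141 / 105.6172 = 0.49248

0.49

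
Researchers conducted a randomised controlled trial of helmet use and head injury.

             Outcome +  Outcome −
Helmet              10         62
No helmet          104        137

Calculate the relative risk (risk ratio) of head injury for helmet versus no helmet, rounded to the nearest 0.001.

Cells: a = 10, b = 62, c = 104, d = 137.
Risk in exposed = 10/72 = 0.13889; risk in unexposed = 104/241 = 0.43154.
RR = 0.13889 / 0.43154 = 0.32185
The risk is 68% lower among the exposed than among the unexposed.

0.322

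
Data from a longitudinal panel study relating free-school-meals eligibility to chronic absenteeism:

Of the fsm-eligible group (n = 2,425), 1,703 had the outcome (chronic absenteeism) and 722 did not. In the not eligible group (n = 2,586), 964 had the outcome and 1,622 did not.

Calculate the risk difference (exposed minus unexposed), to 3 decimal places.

0.329

From the description: a = 1703, b = 722, c = 964, d = 1622.
Risk in exposed = 1703/2425 = 0.702268; risk in unexposed = 964/2586 = 0.372776.
Risk difference = 0.702268 − 0.372776 = 0.329492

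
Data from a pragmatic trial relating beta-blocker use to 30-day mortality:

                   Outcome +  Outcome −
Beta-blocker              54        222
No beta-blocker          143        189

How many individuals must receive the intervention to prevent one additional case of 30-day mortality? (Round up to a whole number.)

Risk in treated group = 54/276 = 0.19565; risk in control = 143/332 = 0.43072.
Absolute risk reduction = 0.43072 − 0.19565 = 0.23507
NNT = 1 / ARR = 1 / 0.23507 = 4.254 → round up → 5

5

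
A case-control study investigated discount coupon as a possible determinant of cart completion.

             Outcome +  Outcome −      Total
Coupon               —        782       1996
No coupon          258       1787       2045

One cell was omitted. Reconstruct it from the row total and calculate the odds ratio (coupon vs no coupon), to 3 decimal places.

10.753

The missing cell is in the exposed row: 1996 − 782 = 1214.
So a = 1214, b = 782, c = 258, d = 1787.
OR = (a·d)/(b·c) = (1214 × 1787) / (782 × 258) = 2169418 / 201756 = 10.75268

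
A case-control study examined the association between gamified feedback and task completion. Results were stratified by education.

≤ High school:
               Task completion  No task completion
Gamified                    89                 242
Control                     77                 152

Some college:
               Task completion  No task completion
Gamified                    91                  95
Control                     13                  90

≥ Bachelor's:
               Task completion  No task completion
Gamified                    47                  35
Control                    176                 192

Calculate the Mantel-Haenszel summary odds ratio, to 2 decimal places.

OR_MH = Σ(aᵢdᵢ/nᵢ) / Σ(bᵢcᵢ/nᵢ), where nᵢ is the stratum total.
Stratum 1 (≤ High school): n = 560; a·d/n = 89·152/560 = 24.1571; b·c/n = 242·77/560 = 33.2750
Stratum 2 (Some college): n = 289; a·d/n = 91·90/289 = 28.3391; b·c/n = 95·13/289 = 4.2734
Stratum 3 (≥ Bachelor's): n = 450; a·d/n = 47·192/450 = 20.0533; b·c/n = 35·176/450 = 13.6889
OR_MH = (24.1571 + 28.3391 + 20.0533) / (33.2750 + 4.2734 + 13.6889) = 72.5496 / 51.2372 = 1.41595

1.42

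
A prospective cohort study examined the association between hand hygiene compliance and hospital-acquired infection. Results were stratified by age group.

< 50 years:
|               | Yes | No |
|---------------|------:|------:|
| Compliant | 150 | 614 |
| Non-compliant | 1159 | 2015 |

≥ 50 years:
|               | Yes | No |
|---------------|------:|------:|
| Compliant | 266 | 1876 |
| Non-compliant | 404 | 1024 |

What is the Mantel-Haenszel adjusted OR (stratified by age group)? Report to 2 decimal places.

0.39

OR_MH = Σ(aᵢdᵢ/nᵢ) / Σ(bᵢcᵢ/nᵢ), where nᵢ is the stratum total.
Stratum 1 (< 50 years): n = 3938; a·d/n = 150·2015/3938 = 76.7522; b·c/n = 614·1159/3938 = 180.7075
Stratum 2 (≥ 50 years): n = 3570; a·d/n = 266·1024/3570 = 76.2980; b·c/n = 1876·404/3570 = 212.2980
OR_MH = (76.7522 + 76.2980) / (180.7075 + 212.2980) = 153.0502 / 393.0055 = 0.38944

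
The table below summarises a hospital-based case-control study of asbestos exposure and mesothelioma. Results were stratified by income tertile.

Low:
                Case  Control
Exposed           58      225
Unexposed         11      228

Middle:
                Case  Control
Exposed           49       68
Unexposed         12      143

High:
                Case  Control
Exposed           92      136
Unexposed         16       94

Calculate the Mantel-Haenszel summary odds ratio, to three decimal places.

OR_MH = Σ(aᵢdᵢ/nᵢ) / Σ(bᵢcᵢ/nᵢ), where nᵢ is the stratum total.
Stratum 1 (Low): n = 522; a·d/n = 58·228/522 = 25.3333; b·c/n = 225·11/522 = 4.7414
Stratum 2 (Middle): n = 272; a·d/n = 49·143/272 = 25.7610; b·c/n = 68·12/272 = 3.0000
Stratum 3 (High): n = 338; a·d/n = 92·94/338 = 25.5858; b·c/n = 136·16/338 = 6.4379
OR_MH = (25.3333 + 25.7610 + 25.5858) / (4.7414 + 3.0000 + 6.4379) = 76.6802 / 14.1792 = 5.40791

5.408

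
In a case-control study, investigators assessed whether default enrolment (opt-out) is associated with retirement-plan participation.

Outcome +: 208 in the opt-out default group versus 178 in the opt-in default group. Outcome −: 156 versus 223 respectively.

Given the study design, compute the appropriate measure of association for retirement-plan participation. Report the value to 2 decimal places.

1.67

From the description: a = 208, b = 156, c = 178, d = 223.
This is a case-control study: participants were sampled on outcome status, so risks in the source population cannot be estimated directly — relative risk is not valid here. The odds ratio is the appropriate measure.
OR = (a·d)/(b·c) = (208 × 223) / (156 × 178) = 46384 / 27768 = 1.67041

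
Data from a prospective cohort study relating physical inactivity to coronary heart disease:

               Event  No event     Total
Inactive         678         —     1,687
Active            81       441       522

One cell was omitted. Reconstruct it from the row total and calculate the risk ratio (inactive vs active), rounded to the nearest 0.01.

2.59

The missing cell is in the exposed row: 1687 − 678 = 1009.
So a = 678, b = 1009, c = 81, d = 441.
RR = [a/(a+b)] / [c/(c+d)] = (678/1687) / (81/522) = 0.40190/0.15517 = 2.59000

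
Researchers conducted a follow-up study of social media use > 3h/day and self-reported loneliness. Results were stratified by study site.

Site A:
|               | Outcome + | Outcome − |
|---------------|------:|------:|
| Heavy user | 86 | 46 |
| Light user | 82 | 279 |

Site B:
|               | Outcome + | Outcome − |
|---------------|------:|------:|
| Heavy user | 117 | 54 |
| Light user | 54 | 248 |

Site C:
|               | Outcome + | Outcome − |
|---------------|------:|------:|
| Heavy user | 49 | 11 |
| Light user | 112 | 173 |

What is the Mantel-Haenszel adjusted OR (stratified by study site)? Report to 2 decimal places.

OR_MH = Σ(aᵢdᵢ/nᵢ) / Σ(bᵢcᵢ/nᵢ), where nᵢ is the stratum total.
Stratum 1 (Site A): n = 493; a·d/n = 86·279/493 = 48.6694; b·c/n = 46·82/493 = 7.6511
Stratum 2 (Site B): n = 473; a·d/n = 117·248/473 = 61.3446; b·c/n = 54·54/473 = 6.1649
Stratum 3 (Site C): n = 345; a·d/n = 49·173/345 = 24.5710; b·c/n = 11·112/345 = 3.5710
OR_MH = (48.6694 + 61.3446 + 24.5710) / (7.6511 + 6.1649 + 3.5710) = 134.5850 / 17.3870 = 7.74054

7.74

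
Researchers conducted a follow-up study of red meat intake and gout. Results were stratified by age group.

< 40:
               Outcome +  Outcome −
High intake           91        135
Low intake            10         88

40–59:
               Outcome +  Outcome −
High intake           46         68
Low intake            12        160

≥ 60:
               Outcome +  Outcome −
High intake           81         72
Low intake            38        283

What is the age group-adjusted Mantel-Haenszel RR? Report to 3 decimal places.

4.580

RR_MH = Σ(aᵢ·n₀ᵢ/nᵢ) / Σ(cᵢ·n₁ᵢ/nᵢ), with n₁ᵢ = aᵢ+bᵢ (exposed), n₀ᵢ = cᵢ+dᵢ (unexposed), nᵢ = n₁ᵢ+n₀ᵢ.
Stratum 1 (< 40): n₁ = 226, n₀ = 98, n = 324; a·n₀/n = 91·98/324 = 27.5247; c·n₁/n = 10·226/324 = 6.9753
Stratum 2 (40–59): n₁ = 114, n₀ = 172, n = 286; a·n₀/n = 46·172/286 = 27.6643; c·n₁/n = 12·114/286 = 4.7832
Stratum 3 (≥ 60): n₁ = 153, n₀ = 321, n = 474; a·n₀/n = 81·321/474 = 54.8544; c·n₁/n = 38·153/474 = 12.2658
RR_MH = (27.5247 + 27.6643 + 54.8544) / (6.9753 + 4.7832 + 12.2658) = 110.0435 / 24.0243 = 4.58050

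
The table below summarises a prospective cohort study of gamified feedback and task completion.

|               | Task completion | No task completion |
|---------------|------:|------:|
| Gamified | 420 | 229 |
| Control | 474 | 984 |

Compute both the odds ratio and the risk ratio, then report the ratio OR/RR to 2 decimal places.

1.91

Cells: a = 420, b = 229, c = 474, d = 984.
OR = (420·984)/(229·474) = 413280/108546 = 3.80742
Risk in exposed = 420/649 = 0.64715; risk in unexposed = 474/1458 = 0.32510; RR = 1.99060
OR/RR = 3.80742 / 1.99060 = 1.91270
The outcome is not rare, so the OR lies further from 1 than the RR.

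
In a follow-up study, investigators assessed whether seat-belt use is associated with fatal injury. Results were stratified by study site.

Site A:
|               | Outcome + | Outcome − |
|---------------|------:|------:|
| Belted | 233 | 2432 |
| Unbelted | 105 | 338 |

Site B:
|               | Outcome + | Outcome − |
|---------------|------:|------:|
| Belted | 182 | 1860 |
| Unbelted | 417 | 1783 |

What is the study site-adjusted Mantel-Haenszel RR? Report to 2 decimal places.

0.44

RR_MH = Σ(aᵢ·n₀ᵢ/nᵢ) / Σ(cᵢ·n₁ᵢ/nᵢ), with n₁ᵢ = aᵢ+bᵢ (exposed), n₀ᵢ = cᵢ+dᵢ (unexposed), nᵢ = n₁ᵢ+n₀ᵢ.
Stratum 1 (Site A): n₁ = 2665, n₀ = 443, n = 3108; a·n₀/n = 233·443/3108 = 33.2107; c·n₁/n = 105·2665/3108 = 90.0338
Stratum 2 (Site B): n₁ = 2042, n₀ = 2200, n = 4242; a·n₀/n = 182·2200/4242 = 94.3894; c·n₁/n = 417·2042/4242 = 200.7341
RR_MH = (33.2107 + 94.3894) / (90.0338 + 200.7341) = 127.6002 / 290.7679 = 0.43884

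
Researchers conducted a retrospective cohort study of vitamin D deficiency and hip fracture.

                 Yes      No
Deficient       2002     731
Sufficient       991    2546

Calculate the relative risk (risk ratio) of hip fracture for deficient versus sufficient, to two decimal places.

2.61

Cells: a = 2002, b = 731, c = 991, d = 2546.
Risk in exposed = 2002/2733 = 0.73253; risk in unexposed = 991/3537 = 0.28018.
RR = 0.73253 / 0.28018 = 2.61448
The risk among the exposed is 2.61 times that among the unexposed.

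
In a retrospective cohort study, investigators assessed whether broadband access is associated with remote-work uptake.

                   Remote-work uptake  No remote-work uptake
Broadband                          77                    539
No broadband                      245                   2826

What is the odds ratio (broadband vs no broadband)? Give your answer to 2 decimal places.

Cells: a = 77, b = 539, c = 245, d = 2826.
OR = (a·d)/(b·c) = (77 × 2826) / (539 × 245) = 217602 / 132055 = 1.64781
The odds of remote-work uptake are about 1.65 times as high in the broadband group.

1.65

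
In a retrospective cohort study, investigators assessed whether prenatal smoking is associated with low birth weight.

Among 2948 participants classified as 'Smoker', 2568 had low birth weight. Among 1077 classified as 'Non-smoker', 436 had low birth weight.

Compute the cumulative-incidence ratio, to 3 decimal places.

2.152

From the description: a = 2568, b = 380, c = 436, d = 641.
Risk in exposed = 2568/2948 = 0.87110; risk in unexposed = 436/1077 = 0.40483.
RR = 0.87110 / 0.40483 = 2.15177
The risk among the exposed is 2.15 times that among the unexposed.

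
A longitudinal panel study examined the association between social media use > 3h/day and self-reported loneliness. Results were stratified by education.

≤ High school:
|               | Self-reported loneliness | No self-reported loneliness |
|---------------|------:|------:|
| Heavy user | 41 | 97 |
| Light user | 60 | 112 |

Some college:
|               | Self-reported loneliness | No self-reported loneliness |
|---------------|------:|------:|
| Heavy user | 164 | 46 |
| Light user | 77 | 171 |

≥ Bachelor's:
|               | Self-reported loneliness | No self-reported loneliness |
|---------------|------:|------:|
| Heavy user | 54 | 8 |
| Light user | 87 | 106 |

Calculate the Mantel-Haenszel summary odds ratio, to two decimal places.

OR_MH = Σ(aᵢdᵢ/nᵢ) / Σ(bᵢcᵢ/nᵢ), where nᵢ is the stratum total.
Stratum 1 (≤ High school): n = 310; a·d/n = 41·112/310 = 14.8129; b·c/n = 97·60/310 = 18.7742
Stratum 2 (Some college): n = 458; a·d/n = 164·171/458 = 61.2314; b·c/n = 46·77/458 = 7.7336
Stratum 3 (≥ Bachelor's): n = 255; a·d/n = 54·106/255 = 22.4471; b·c/n = 8·87/255 = 2.7294
OR_MH = (14.8129 + 61.2314 + 22.4471) / (18.7742 + 7.7336 + 2.7294) = 98.4914 / 29.2372 = 3.36870

3.37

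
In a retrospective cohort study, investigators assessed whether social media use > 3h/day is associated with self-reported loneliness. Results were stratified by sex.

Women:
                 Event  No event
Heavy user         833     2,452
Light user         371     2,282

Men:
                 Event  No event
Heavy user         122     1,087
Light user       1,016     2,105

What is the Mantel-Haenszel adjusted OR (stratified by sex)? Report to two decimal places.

OR_MH = Σ(aᵢdᵢ/nᵢ) / Σ(bᵢcᵢ/nᵢ), where nᵢ is the stratum total.
Stratum 1 (Women): n = 5938; a·d/n = 833·2282/5938 = 320.1256; b·c/n = 2452·371/5938 = 153.1984
Stratum 2 (Men): n = 4330; a·d/n = 122·2105/4330 = 59.3095; b·c/n = 1087·1016/4330 = 255.0559
OR_MH = (320.1256 + 59.3095) / (153.1984 + 255.0559) = 379.4351 / 408.2543 = 0.92941

0.93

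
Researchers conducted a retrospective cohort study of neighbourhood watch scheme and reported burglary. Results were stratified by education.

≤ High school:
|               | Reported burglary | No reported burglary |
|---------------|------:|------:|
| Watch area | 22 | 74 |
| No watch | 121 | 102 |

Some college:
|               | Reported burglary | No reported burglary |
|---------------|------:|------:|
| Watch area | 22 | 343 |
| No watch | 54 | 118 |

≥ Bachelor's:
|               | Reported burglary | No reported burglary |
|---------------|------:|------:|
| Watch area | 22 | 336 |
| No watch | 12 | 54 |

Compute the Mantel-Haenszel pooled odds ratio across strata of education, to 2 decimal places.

OR_MH = Σ(aᵢdᵢ/nᵢ) / Σ(bᵢcᵢ/nᵢ), where nᵢ is the stratum total.
Stratum 1 (≤ High school): n = 319; a·d/n = 22·102/319 = 7.0345; b·c/n = 74·121/319 = 28.0690
Stratum 2 (Some college): n = 537; a·d/n = 22·118/537 = 4.8343; b·c/n = 343·54/537 = 34.4916
Stratum 3 (≥ Bachelor's): n = 424; a·d/n = 22·54/424 = 2.8019; b·c/n = 336·12/424 = 9.5094
OR_MH = (7.0345 + 4.8343 + 2.8019) / (28.0690 + 34.4916 + 9.5094) = 14.6706 / 72.0700 = 0.20356

0.20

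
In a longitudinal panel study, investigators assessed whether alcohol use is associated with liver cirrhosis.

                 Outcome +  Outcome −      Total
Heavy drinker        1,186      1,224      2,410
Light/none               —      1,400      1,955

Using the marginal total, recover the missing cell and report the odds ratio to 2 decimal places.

The missing cell is in the unexposed row: 1955 − 1400 = 555.
So a = 1186, b = 1224, c = 555, d = 1400.
OR = (a·d)/(b·c) = (1186 × 1400) / (1224 × 555) = 1660400 / 679320 = 2.44421

2.44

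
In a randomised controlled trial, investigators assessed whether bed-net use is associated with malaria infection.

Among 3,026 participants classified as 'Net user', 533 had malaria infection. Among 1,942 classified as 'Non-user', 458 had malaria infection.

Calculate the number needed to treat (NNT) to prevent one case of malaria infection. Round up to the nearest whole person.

17

Risk in treated group = 533/3026 = 0.17614; risk in control = 458/1942 = 0.23584.
Absolute risk reduction = 0.23584 − 0.17614 = 0.05970
NNT = 1 / ARR = 1 / 0.05970 = 16.751 → round up → 17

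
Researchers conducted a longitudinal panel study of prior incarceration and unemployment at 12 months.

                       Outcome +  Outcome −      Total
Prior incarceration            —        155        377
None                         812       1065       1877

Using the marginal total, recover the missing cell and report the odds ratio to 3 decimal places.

The missing cell is in the exposed row: 377 − 155 = 222.
So a = 222, b = 155, c = 812, d = 1065.
OR = (a·d)/(b·c) = (222 × 1065) / (155 × 812) = 236430 / 125860 = 1.87852

1.879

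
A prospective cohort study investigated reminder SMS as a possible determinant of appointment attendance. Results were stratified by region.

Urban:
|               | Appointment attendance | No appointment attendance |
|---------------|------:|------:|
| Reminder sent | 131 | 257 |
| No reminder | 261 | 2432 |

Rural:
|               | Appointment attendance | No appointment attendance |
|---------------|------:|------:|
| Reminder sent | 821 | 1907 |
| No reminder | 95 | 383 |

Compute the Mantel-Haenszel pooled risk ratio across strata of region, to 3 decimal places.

2.084

RR_MH = Σ(aᵢ·n₀ᵢ/nᵢ) / Σ(cᵢ·n₁ᵢ/nᵢ), with n₁ᵢ = aᵢ+bᵢ (exposed), n₀ᵢ = cᵢ+dᵢ (unexposed), nᵢ = n₁ᵢ+n₀ᵢ.
Stratum 1 (Urban): n₁ = 388, n₀ = 2693, n = 3081; a·n₀/n = 131·2693/3081 = 114.5028; c·n₁/n = 261·388/3081 = 32.8685
Stratum 2 (Rural): n₁ = 2728, n₀ = 478, n = 3206; a·n₀/n = 821·478/3206 = 122.4074; c·n₁/n = 95·2728/3206 = 80.8359
RR_MH = (114.5028 + 122.4074) / (32.8685 + 80.8359) = 236.9101 / 113.7045 = 2.08356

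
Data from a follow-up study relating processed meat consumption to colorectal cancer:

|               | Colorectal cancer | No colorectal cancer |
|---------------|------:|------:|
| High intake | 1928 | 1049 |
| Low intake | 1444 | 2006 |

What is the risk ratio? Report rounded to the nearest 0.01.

1.55

Cells: a = 1928, b = 1049, c = 1444, d = 2006.
Risk in exposed = 1928/2977 = 0.64763; risk in unexposed = 1444/3450 = 0.41855.
RR = 0.64763 / 0.41855 = 1.54732
The risk among the exposed is 1.55 times that among the unexposed.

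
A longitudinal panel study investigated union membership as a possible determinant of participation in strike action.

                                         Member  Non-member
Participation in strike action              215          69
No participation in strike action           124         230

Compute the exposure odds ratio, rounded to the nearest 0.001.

5.780

Reading the table with exposure as columns: a = 215 (Member, case), b = 124 (Member, non-case), c = 69 (Non-member, case), d = 230.
OR = (a·d)/(b·c) = (215 × 230) / (124 × 69) = 49450 / 8556 = 5.77957
The odds of participation in strike action are about 5.78 times as high in the member group.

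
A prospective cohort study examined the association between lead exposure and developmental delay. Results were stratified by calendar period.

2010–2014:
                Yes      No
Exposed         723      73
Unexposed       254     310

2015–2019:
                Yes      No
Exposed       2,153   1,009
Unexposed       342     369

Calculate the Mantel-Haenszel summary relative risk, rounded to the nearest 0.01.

RR_MH = Σ(aᵢ·n₀ᵢ/nᵢ) / Σ(cᵢ·n₁ᵢ/nᵢ), with n₁ᵢ = aᵢ+bᵢ (exposed), n₀ᵢ = cᵢ+dᵢ (unexposed), nᵢ = n₁ᵢ+n₀ᵢ.
Stratum 1 (2010–2014): n₁ = 796, n₀ = 564, n = 1360; a·n₀/n = 723·564/1360 = 299.8324; c·n₁/n = 254·796/1360 = 148.6647
Stratum 2 (2015–2019): n₁ = 3162, n₀ = 711, n = 3873; a·n₀/n = 2153·711/3873 = 395.2448; c·n₁/n = 342·3162/3873 = 279.2161
RR_MH = (299.8324 + 395.2448) / (148.6647 + 279.2161) = 695.0771 / 427.8808 = 1.62446

1.62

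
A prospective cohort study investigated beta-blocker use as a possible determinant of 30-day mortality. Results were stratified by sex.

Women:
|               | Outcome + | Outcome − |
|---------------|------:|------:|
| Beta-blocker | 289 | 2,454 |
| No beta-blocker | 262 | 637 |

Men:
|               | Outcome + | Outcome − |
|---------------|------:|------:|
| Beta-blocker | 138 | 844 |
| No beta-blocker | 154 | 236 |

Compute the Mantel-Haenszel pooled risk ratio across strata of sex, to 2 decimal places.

RR_MH = Σ(aᵢ·n₀ᵢ/nᵢ) / Σ(cᵢ·n₁ᵢ/nᵢ), with n₁ᵢ = aᵢ+bᵢ (exposed), n₀ᵢ = cᵢ+dᵢ (unexposed), nᵢ = n₁ᵢ+n₀ᵢ.
Stratum 1 (Women): n₁ = 2743, n₀ = 899, n = 3642; a·n₀/n = 289·899/3642 = 71.3375; c·n₁/n = 262·2743/3642 = 197.3273
Stratum 2 (Men): n₁ = 982, n₀ = 390, n = 1372; a·n₀/n = 138·390/1372 = 39.2274; c·n₁/n = 154·982/1372 = 110.2245
RR_MH = (71.3375 + 39.2274) / (197.3273 + 110.2245) = 110.5649 / 307.5518 = 0.35950

0.36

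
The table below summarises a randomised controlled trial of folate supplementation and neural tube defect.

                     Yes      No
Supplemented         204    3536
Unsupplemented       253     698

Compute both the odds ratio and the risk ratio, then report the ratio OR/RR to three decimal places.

0.776

Cells: a = 204, b = 3536, c = 253, d = 698.
OR = (204·698)/(3536·253) = 142392/894608 = 0.15917
Risk in exposed = 204/3740 = 0.05455; risk in unexposed = 253/951 = 0.26604; RR = 0.20503
OR/RR = 0.15917 / 0.20503 = 0.77631
The outcome is not rare, so the OR lies further from 1 than the RR.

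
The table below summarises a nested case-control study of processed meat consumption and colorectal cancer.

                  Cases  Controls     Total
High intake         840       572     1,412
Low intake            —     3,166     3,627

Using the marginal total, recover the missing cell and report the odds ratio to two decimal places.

The missing cell is in the unexposed row: 3627 − 3166 = 461.
So a = 840, b = 572, c = 461, d = 3166.
OR = (a·d)/(b·c) = (840 × 3166) / (572 × 461) = 2659440 / 263692 = 10.08540

10.09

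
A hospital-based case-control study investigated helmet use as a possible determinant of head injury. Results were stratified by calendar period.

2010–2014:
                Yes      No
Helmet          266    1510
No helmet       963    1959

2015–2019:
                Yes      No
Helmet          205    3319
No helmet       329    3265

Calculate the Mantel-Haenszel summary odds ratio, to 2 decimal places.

OR_MH = Σ(aᵢdᵢ/nᵢ) / Σ(bᵢcᵢ/nᵢ), where nᵢ is the stratum total.
Stratum 1 (2010–2014): n = 4698; a·d/n = 266·1959/4698 = 110.9183; b·c/n = 1510·963/4698 = 309.5211
Stratum 2 (2015–2019): n = 7118; a·d/n = 205·3265/7118 = 94.0327; b·c/n = 3319·329/7118 = 153.4070
OR_MH = (110.9183 + 94.0327) / (309.5211 + 153.4070) = 204.9510 / 462.9281 = 0.44273

0.44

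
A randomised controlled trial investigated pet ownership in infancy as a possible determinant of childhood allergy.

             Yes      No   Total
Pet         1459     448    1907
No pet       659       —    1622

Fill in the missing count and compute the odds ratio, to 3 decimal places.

The missing cell is in the unexposed row: 1622 − 659 = 963.
So a = 1459, b = 448, c = 659, d = 963.
OR = (a·d)/(b·c) = (1459 × 963) / (448 × 659) = 1405017 / 295232 = 4.75903

4.759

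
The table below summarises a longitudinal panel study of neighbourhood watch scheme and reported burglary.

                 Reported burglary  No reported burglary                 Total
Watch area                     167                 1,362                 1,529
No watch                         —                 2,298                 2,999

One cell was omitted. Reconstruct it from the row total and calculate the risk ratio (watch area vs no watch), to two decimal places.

0.47

The missing cell is in the unexposed row: 2999 − 2298 = 701.
So a = 167, b = 1362, c = 701, d = 2298.
RR = [a/(a+b)] / [c/(c+d)] = (167/1529) / (701/2999) = 0.10922/0.23374 = 0.46727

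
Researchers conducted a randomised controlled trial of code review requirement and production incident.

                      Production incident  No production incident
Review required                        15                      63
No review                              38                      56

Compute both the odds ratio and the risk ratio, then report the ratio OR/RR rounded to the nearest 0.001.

0.738

Cells: a = 15, b = 63, c = 38, d = 56.
OR = (15·56)/(63·38) = 840/2394 = 0.35088
Risk in exposed = 15/78 = 0.19231; risk in unexposed = 38/94 = 0.40426; RR = 0.47571
OR/RR = 0.35088 / 0.47571 = 0.73759
The outcome is not rare, so the OR lies further from 1 than the RR.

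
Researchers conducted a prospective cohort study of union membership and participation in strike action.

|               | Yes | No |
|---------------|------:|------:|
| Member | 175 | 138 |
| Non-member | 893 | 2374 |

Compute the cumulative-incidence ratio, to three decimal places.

Cells: a = 175, b = 138, c = 893, d = 2374.
Risk in exposed = 175/313 = 0.55911; risk in unexposed = 893/3267 = 0.27334.
RR = 0.55911 / 0.27334 = 2.04546
The risk among the exposed is 2.05 times that among the unexposed.

2.045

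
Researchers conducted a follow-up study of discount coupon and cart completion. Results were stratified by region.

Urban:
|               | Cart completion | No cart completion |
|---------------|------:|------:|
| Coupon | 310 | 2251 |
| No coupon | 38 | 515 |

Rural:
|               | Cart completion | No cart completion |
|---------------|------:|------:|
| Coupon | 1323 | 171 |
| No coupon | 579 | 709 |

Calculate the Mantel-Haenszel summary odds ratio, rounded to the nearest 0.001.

OR_MH = Σ(aᵢdᵢ/nᵢ) / Σ(bᵢcᵢ/nᵢ), where nᵢ is the stratum total.
Stratum 1 (Urban): n = 3114; a·d/n = 310·515/3114 = 51.2685; b·c/n = 2251·38/3114 = 27.4689
Stratum 2 (Rural): n = 2782; a·d/n = 1323·709/2782 = 337.1700; b·c/n = 171·579/2782 = 35.5891
OR_MH = (51.2685 + 337.1700) / (27.4689 + 35.5891) = 388.4385 / 63.0580 = 6.16002

6.160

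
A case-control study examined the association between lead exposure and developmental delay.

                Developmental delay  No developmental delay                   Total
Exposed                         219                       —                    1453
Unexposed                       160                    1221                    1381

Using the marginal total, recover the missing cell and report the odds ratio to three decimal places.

The missing cell is in the exposed row: 1453 − 219 = 1234.
So a = 219, b = 1234, c = 160, d = 1221.
OR = (a·d)/(b·c) = (219 × 1221) / (1234 × 160) = 267399 / 197440 = 1.35433

1.354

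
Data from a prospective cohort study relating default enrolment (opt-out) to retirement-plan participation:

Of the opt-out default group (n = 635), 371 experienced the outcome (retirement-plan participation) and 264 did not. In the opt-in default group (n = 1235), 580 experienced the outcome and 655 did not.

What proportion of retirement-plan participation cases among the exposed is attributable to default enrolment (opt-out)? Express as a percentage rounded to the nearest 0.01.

From the description: a = 371, b = 264, c = 580, d = 655.
Risk in exposed = 371/635 = 0.58425; risk in unexposed = 580/1235 = 0.46964.
RR = 0.58425/0.46964 = 1.24405
AR% = (RR − 1)/RR × 100 = (1.24405 − 1)/1.24405 × 100 = 19.6176%

19.62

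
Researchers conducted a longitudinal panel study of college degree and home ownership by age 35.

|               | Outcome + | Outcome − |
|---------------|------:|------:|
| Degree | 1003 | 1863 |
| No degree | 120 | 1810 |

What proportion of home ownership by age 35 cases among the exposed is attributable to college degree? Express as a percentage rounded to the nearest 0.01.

Cells: a = 1003, b = 1863, c = 120, d = 1810.
Risk in exposed = 1003/2866 = 0.34997; risk in unexposed = 120/1930 = 0.06218.
RR = 0.34997/0.06218 = 5.62861
AR% = (RR − 1)/RR × 100 = (5.62861 − 1)/5.62861 × 100 = 82.2336%

82.23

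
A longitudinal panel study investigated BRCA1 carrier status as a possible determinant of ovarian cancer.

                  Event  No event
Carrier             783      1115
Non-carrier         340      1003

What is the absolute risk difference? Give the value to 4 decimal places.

0.1594

Cells: a = 783, b = 1115, c = 340, d = 1003.
Risk in exposed = 783/1898 = 0.412540; risk in unexposed = 340/1343 = 0.253165.
Risk difference = 0.412540 − 0.253165 = 0.159375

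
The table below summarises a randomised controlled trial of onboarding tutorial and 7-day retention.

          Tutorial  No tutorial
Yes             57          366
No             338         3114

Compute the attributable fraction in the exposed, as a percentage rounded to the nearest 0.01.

27.12

Reading the table with exposure as columns: a = 57 (Tutorial, case), b = 338 (Tutorial, non-case), c = 366 (No tutorial, case), d = 3114.
Risk in exposed = 57/395 = 0.14430; risk in unexposed = 366/3480 = 0.10517.
RR = 0.14430/0.10517 = 1.37207
AR% = (RR − 1)/RR × 100 = (1.37207 − 1)/1.37207 × 100 = 27.1174%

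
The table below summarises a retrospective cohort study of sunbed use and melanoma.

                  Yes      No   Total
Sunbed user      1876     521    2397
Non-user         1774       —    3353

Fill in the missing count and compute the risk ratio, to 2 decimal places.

1.48

The missing cell is in the unexposed row: 3353 − 1774 = 1579.
So a = 1876, b = 521, c = 1774, d = 1579.
RR = [a/(a+b)] / [c/(c+d)] = (1876/2397) / (1774/3353) = 0.78264/0.52908 = 1.47926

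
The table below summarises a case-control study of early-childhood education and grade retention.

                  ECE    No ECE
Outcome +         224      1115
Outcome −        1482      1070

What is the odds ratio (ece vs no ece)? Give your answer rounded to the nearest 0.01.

0.15

Reading the table with exposure as columns: a = 224 (ECE, case), b = 1482 (ECE, non-case), c = 1115 (No ECE, case), d = 1070.
OR = (a·d)/(b·c) = (224 × 1070) / (1482 × 1115) = 239680 / 1652430 = 0.14505
Exposure is associated with lower odds of grade retention (OR = 0.15 < 1).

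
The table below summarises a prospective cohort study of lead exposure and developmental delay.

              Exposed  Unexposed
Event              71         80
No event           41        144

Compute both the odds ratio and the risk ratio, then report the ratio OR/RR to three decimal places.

1.756

Reading the table with exposure as columns: a = 71 (Exposed, case), b = 41 (Exposed, non-case), c = 80 (Unexposed, case), d = 144.
OR = (71·144)/(41·80) = 10224/3280 = 3.11707
Risk in exposed = 71/112 = 0.63393; risk in unexposed = 80/224 = 0.35714; RR = 1.77500
OR/RR = 3.11707 / 1.77500 = 1.75610
The outcome is not rare, so the OR lies further from 1 than the RR.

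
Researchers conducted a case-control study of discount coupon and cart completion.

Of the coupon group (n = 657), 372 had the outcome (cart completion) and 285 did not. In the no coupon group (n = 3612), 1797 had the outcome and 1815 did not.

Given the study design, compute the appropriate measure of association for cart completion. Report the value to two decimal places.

From the description: a = 372, b = 285, c = 1797, d = 1815.
This is a case-control study: participants were sampled on outcome status, so risks in the source population cannot be estimated directly — relative risk is not valid here. The odds ratio is the appropriate measure.
OR = (a·d)/(b·c) = (372 × 1815) / (285 × 1797) = 675180 / 512145 = 1.31834

1.32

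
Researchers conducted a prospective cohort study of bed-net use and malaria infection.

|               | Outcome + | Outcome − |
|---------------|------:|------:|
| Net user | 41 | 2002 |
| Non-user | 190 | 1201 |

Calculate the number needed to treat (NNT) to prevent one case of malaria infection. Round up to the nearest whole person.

Risk in treated group = 41/2043 = 0.02007; risk in control = 190/1391 = 0.13659.
Absolute risk reduction = 0.13659 − 0.02007 = 0.11652
NNT = 1 / ARR = 1 / 0.11652 = 8.582 → round up → 9

9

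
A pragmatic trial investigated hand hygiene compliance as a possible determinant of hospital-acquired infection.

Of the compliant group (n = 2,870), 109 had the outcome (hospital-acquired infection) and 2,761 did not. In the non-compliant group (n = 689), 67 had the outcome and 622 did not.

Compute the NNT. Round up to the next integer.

Risk in treated group = 109/2870 = 0.03798; risk in control = 67/689 = 0.09724.
Absolute risk reduction = 0.09724 − 0.03798 = 0.05926
NNT = 1 / ARR = 1 / 0.05926 = 16.874 → round up → 17

17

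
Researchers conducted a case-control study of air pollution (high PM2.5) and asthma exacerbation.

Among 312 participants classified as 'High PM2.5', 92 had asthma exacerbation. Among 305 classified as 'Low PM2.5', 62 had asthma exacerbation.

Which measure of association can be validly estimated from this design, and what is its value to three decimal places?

From the description: a = 92, b = 220, c = 62, d = 243.
This is a case-control study: participants were sampled on outcome status, so risks in the source population cannot be estimated directly — relative risk is not valid here. The odds ratio is the appropriate measure.
OR = (a·d)/(b·c) = (92 × 243) / (220 × 62) = 22356 / 13640 = 1.63900

1.639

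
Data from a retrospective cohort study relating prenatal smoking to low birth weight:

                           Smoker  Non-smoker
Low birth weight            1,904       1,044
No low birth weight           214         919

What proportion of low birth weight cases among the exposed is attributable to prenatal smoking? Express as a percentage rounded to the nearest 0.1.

Reading the table with exposure as columns: a = 1904 (Smoker, case), b = 214 (Smoker, non-case), c = 1044 (Non-smoker, case), d = 919.
Risk in exposed = 1904/2118 = 0.89896; risk in unexposed = 1044/1963 = 0.53184.
RR = 0.89896/0.53184 = 1.69029
AR% = (RR − 1)/RR × 100 = (1.69029 − 1)/1.69029 × 100 = 40.8385%

40.8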